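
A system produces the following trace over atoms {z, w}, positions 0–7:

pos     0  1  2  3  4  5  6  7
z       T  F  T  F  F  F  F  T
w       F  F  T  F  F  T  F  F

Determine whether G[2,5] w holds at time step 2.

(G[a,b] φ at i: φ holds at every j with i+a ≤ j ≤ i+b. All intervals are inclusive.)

Check w at every j in [4,7]:
  j=4: false
  j=5: true
  j=6: false
  j=7: false
Fails at j=4 → formula fails.

No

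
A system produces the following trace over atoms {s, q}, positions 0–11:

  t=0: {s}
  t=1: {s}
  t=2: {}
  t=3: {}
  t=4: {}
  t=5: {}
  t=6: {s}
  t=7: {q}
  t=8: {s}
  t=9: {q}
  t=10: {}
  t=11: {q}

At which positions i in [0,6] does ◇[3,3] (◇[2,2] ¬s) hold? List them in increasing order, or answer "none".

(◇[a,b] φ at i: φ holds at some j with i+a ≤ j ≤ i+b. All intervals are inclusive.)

0, 2, 4, 5, 6

Evaluate at each i in [0,6]:
  i=0: ✓ (witness j=3)
  i=1: ✗ (none in [4,4])
  i=2: ✓ (witness j=5)
  i=3: ✗ (none in [6,6])
  i=4: ✓ (witness j=7)
  i=5: ✓ (witness j=8)
  i=6: ✓ (witness j=9)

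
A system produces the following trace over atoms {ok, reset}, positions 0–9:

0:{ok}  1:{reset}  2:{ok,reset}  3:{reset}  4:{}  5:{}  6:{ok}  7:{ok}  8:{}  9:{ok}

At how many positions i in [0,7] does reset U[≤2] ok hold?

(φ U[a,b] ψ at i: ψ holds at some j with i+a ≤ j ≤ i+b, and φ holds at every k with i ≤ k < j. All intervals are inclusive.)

5

Evaluate at each i in [0,7]:
  i=0: ✓ (rhs at j=0)
  i=1: ✓ (rhs at j=2; lhs holds on [1,1])
  i=2: ✓ (rhs at j=2)
  i=3: ✗ (no rhs in [3,5])
  i=4: ✗ (lhs fails at k=4 before rhs at j=6)
  i=5: ✗ (lhs fails at k=5 before rhs at j=6)
  i=6: ✓ (rhs at j=6)
  i=7: ✓ (rhs at j=7)
Positions where it holds: {0, 1, 2, 6, 7} → 5.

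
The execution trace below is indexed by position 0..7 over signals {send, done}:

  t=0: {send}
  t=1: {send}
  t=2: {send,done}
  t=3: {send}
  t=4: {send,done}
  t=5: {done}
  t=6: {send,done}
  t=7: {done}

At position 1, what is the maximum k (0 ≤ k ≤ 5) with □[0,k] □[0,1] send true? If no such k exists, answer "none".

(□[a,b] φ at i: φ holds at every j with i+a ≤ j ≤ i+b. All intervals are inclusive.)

2

□[0,1] send must hold from j=1 onward; find where it first fails.
  j=1: holds
  j=2: holds
  j=3: holds
  j=4: fails
Holds on [1,3], so largest k = 2.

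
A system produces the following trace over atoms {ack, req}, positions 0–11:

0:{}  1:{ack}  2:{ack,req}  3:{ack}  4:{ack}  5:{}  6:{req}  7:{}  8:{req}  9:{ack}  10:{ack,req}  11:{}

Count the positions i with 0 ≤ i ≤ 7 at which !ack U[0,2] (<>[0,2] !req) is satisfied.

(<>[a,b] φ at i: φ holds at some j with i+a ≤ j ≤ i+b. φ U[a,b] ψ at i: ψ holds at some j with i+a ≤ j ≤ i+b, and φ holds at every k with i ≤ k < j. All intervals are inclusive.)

Evaluate at each i in [0,7]:
  i=0: ✓ (rhs at j=0)
  i=1: ✓ (rhs at j=1)
  i=2: ✓ (rhs at j=2)
  i=3: ✓ (rhs at j=3)
  i=4: ✓ (rhs at j=4)
  i=5: ✓ (rhs at j=5)
  i=6: ✓ (rhs at j=6)
  i=7: ✓ (rhs at j=7)
Positions where it holds: {0, 1, 2, 3, 4, 5, 6, 7} → 8.

8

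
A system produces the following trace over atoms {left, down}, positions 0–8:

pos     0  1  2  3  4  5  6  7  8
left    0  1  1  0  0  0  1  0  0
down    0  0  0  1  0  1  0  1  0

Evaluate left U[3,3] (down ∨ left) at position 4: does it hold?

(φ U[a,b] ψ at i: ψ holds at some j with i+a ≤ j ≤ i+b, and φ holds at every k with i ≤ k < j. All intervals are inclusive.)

No

Need some j in [7,7] with (down ∨ left), and left at every k in [4,j-1].
  j=7: (down ∨ left) holds, but left fails at k=4 → not this j.
No j in the window works → until fails.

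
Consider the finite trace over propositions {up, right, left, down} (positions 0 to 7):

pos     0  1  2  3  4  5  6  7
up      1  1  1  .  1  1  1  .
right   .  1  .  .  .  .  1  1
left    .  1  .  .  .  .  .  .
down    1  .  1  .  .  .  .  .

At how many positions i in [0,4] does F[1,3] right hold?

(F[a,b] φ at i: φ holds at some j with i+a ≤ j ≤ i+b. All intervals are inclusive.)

3

Evaluate at each i in [0,4]:
  i=0: ✓ (witness j=1)
  i=1: ✗ (none in [2,4])
  i=2: ✗ (none in [3,5])
  i=3: ✓ (witness j=6)
  i=4: ✓ (witness j=6)
Positions where it holds: {0, 3, 4} → 3.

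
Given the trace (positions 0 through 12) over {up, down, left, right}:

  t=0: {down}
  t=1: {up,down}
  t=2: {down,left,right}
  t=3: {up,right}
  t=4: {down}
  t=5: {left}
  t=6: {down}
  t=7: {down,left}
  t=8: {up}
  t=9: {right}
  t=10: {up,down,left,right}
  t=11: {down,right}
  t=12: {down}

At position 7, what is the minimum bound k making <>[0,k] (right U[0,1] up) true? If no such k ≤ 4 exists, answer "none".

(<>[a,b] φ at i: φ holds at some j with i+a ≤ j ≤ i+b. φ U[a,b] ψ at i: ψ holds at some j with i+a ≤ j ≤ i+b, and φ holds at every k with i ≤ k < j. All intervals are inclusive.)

1

Scan j = 7,8,… for (right U[0,1] up):
  j=7: fails
  j=8: holds
First hit at j=8, so smallest k = 8-7 = 1.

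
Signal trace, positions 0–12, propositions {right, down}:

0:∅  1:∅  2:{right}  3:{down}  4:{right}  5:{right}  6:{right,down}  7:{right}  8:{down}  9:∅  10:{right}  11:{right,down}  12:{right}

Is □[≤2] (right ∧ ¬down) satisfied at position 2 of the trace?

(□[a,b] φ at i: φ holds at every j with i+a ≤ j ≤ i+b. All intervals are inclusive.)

False

Check (right ∧ ¬down) at every j in [2,4]:
  j=2: true
  j=3: false
  j=4: true
Fails at j=3 → formula fails.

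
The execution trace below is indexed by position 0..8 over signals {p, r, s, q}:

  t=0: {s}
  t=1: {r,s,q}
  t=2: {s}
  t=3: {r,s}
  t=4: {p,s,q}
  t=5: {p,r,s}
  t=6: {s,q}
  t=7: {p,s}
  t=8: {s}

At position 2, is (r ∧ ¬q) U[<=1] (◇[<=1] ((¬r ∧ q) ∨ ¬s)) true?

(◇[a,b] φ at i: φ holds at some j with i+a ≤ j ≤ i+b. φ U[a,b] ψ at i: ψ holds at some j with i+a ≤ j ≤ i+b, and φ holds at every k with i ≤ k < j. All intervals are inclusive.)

Need some j in [2,3] with ◇[<=1] ((¬r ∧ q) ∨ ¬s), and (r ∧ ¬q) at every k in [2,j-1].
  j=2: ◇[<=1] ((¬r ∧ q) ∨ ¬s) — fails (none in [2,3]).
  j=3: ◇[<=1] ((¬r ∧ q) ∨ ¬s) holds, but (r ∧ ¬q) fails at k=2 → not this j.
No j in the window works → until fails.

False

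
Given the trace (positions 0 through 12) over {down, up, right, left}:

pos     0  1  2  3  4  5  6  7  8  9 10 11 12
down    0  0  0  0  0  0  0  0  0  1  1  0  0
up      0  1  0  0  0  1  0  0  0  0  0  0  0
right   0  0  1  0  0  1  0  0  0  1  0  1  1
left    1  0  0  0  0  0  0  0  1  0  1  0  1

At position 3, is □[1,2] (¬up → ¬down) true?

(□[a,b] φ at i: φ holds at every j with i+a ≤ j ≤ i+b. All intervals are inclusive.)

Holds

Check (¬up → ¬down) at every j in [4,5]:
  j=4: antecedent true; consequent true → ✓
  j=5: antecedent false → ✓
All positions satisfy it → formula holds.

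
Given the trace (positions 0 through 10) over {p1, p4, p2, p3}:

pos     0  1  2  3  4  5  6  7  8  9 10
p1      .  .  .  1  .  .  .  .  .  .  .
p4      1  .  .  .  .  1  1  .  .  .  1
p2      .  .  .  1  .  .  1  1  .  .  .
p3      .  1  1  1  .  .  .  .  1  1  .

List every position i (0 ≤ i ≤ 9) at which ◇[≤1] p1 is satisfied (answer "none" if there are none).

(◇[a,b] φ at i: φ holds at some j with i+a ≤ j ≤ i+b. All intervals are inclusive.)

2, 3

Evaluate at each i in [0,9]:
  i=0: ✗ (none in [0,1])
  i=1: ✗ (none in [1,2])
  i=2: ✓ (witness j=3)
  i=3: ✓ (witness j=3)
  i=4: ✗ (none in [4,5])
  i=5: ✗ (none in [5,6])
  i=6: ✗ (none in [6,7])
  i=7: ✗ (none in [7,8])
  i=8: ✗ (none in [8,9])
  i=9: ✗ (none in [9,10])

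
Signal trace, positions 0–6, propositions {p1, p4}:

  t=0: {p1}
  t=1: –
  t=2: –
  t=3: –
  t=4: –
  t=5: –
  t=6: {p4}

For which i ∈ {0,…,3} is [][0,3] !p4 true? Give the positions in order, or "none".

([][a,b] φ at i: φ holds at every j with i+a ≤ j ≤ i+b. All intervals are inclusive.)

Evaluate at each i in [0,3]:
  i=0: ✓ (all of [0,3])
  i=1: ✓ (all of [1,4])
  i=2: ✓ (all of [2,5])
  i=3: ✗ (fails at j=6)

0, 1, 2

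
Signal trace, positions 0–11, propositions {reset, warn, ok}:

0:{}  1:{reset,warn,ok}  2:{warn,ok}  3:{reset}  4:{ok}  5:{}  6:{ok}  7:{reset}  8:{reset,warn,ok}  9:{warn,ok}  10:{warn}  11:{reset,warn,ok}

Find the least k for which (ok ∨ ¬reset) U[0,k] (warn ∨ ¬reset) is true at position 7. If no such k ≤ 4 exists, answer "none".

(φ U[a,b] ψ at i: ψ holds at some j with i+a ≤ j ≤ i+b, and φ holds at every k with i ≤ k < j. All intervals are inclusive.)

none

Need earliest j ≥ 7 with (warn ∨ ¬reset), and (ok ∨ ¬reset) at every k in [7,j-1].
  j=7: rhs fails.
  j=8: rhs holds but lhs fails at k=7.
  j=9: rhs holds but lhs fails at k=7.
  j=10: rhs holds but lhs fails at k=7.
  j=11: rhs holds but lhs fails at k=7.
No witness within the range → none.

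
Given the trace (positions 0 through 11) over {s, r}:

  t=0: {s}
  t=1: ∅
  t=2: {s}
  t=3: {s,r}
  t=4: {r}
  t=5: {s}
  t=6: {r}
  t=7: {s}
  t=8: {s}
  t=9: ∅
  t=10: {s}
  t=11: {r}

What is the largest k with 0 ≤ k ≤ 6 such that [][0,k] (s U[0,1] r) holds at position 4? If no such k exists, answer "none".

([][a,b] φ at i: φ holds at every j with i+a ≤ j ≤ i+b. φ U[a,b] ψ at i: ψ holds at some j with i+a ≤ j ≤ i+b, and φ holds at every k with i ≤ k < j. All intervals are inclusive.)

(s U[0,1] r) must hold from j=4 onward; find where it first fails.
  j=4: holds
  j=5: holds
  j=6: holds
  j=7: fails
Holds on [4,6], so largest k = 2.

2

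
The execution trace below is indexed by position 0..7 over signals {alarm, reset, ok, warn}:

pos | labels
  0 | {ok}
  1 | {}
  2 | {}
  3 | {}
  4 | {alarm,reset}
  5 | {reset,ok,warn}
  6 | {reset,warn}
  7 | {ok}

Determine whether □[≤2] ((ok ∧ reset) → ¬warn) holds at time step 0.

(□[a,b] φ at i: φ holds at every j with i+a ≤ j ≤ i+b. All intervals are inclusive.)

Check ((ok ∧ reset) → ¬warn) at every j in [0,2]:
  j=0: antecedent false → ✓
  j=1: antecedent false → ✓
  j=2: antecedent false → ✓
All positions satisfy it → formula holds.

Holds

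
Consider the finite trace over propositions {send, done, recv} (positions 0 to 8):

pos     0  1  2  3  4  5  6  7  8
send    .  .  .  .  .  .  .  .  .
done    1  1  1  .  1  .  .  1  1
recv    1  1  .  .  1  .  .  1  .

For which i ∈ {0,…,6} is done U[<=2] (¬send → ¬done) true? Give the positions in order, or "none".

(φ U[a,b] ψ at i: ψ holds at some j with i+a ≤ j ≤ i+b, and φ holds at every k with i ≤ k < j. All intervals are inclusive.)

1, 2, 3, 4, 5, 6

Evaluate at each i in [0,6]:
  i=0: ✗ (no rhs in [0,2])
  i=1: ✓ (rhs at j=3; lhs holds on [1,2])
  i=2: ✓ (rhs at j=3; lhs holds on [2,2])
  i=3: ✓ (rhs at j=3)
  i=4: ✓ (rhs at j=5; lhs holds on [4,4])
  i=5: ✓ (rhs at j=5)
  i=6: ✓ (rhs at j=6)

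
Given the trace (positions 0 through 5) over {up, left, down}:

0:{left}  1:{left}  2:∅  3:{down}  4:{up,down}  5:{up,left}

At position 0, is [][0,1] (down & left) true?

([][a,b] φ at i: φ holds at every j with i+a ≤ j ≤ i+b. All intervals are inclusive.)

Check (down & left) at every j in [0,1]:
  j=0: false
  j=1: false
Fails at j=0 → formula fails.

No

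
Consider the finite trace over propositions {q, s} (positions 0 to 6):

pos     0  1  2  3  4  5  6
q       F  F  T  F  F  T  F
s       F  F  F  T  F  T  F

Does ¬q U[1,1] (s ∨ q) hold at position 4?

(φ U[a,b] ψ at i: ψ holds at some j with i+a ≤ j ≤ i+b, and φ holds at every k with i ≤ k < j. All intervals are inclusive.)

Need some j in [5,5] with (s ∨ q), and ¬q at every k in [4,j-1].
  j=5: (s ∨ q) holds; ¬q holds at every k in [4,4] → satisfied.

True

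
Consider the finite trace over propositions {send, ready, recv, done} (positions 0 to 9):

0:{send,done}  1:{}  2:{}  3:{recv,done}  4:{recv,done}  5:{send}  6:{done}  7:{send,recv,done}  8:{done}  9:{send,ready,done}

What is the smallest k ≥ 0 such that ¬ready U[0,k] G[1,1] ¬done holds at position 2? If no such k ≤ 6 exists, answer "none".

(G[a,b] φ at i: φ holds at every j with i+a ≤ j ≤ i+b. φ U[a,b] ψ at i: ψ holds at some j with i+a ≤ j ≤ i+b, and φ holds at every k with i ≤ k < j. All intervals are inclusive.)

Need earliest j ≥ 2 with G[1,1] ¬done, and ¬ready at every k in [2,j-1].
  j=2: rhs fails.
  j=3: rhs fails.
  j=4: rhs holds; lhs holds on [2,3]. k = 2.

2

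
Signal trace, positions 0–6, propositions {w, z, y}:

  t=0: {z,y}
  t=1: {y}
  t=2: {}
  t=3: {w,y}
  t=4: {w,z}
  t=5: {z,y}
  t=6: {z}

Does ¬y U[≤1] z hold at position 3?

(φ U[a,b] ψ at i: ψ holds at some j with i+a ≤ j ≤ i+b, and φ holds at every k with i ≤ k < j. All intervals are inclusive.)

False

Need some j in [3,4] with z, and ¬y at every k in [3,j-1].
  j=3: z false.
  j=4: z holds, but ¬y fails at k=3 → not this j.
No j in the window works → until fails.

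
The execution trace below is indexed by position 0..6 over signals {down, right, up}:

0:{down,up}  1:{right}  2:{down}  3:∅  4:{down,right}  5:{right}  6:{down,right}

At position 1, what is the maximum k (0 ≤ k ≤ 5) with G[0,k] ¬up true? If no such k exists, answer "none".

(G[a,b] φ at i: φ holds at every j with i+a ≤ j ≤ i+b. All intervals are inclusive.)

¬up must hold from j=1 onward; find where it first fails.
  j=1: holds
  j=2: holds
  j=3: holds
  j=4: holds
  j=5: holds
  j=6: holds
Holds through j=6; largest k = 5.

5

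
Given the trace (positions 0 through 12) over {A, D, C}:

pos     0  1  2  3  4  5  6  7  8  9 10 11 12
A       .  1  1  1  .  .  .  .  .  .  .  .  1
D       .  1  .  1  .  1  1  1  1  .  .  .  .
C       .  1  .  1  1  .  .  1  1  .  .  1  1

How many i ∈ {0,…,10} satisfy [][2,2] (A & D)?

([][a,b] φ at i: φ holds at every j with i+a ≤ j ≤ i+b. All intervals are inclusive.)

Evaluate at each i in [0,10]:
  i=0: ✗ (fails at j=2)
  i=1: ✓ (all of [3,3])
  i=2: ✗ (fails at j=4)
  i=3: ✗ (fails at j=5)
  i=4: ✗ (fails at j=6)
  i=5: ✗ (fails at j=7)
  i=6: ✗ (fails at j=8)
  i=7: ✗ (fails at j=9)
  i=8: ✗ (fails at j=10)
  i=9: ✗ (fails at j=11)
  i=10: ✗ (fails at j=12)
Positions where it holds: {1} → 1.

1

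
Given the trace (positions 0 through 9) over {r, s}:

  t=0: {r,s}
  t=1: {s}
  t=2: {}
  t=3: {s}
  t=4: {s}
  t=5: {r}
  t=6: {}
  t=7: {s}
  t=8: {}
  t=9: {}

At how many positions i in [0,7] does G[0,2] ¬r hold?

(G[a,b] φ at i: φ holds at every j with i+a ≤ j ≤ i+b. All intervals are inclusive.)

4

Evaluate at each i in [0,7]:
  i=0: ✗ (fails at j=0)
  i=1: ✓ (all of [1,3])
  i=2: ✓ (all of [2,4])
  i=3: ✗ (fails at j=5)
  i=4: ✗ (fails at j=5)
  i=5: ✗ (fails at j=5)
  i=6: ✓ (all of [6,8])
  i=7: ✓ (all of [7,9])
Positions where it holds: {1, 2, 6, 7} → 4.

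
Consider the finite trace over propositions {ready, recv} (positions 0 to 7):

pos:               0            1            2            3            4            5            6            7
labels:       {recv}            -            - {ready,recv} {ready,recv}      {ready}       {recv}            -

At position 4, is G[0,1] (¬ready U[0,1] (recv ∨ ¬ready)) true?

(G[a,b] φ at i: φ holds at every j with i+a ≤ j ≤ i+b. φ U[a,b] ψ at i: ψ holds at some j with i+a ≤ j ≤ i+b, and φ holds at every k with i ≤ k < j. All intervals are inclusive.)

No

Check (¬ready U[0,1] (recv ∨ ¬ready)) at every j in [4,5]:
  j=4: holds
  j=5: fails
Fails at j=5 → formula fails.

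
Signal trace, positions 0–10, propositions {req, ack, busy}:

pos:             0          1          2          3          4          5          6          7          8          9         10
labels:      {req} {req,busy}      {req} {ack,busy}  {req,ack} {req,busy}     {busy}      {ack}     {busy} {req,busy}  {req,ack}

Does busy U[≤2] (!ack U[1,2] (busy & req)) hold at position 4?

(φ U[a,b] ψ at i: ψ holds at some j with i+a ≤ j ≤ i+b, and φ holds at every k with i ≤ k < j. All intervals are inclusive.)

Does not hold

Need some j in [4,6] with (!ack U[1,2] (busy & req)), and busy at every k in [4,j-1].
  j=4: (!ack U[1,2] (busy & req)) — fails.
  j=5: (!ack U[1,2] (busy & req)) — fails.
  j=6: (!ack U[1,2] (busy & req)) — fails.
No j in the window works → until fails.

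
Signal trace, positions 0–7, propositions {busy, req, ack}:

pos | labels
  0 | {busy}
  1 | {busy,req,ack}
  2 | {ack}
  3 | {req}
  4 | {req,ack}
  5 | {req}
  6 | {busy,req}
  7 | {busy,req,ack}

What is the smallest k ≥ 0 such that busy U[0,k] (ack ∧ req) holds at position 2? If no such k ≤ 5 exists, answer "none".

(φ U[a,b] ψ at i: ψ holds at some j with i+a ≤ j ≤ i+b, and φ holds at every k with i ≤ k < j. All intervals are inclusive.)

none

Need earliest j ≥ 2 with (ack ∧ req), and busy at every k in [2,j-1].
  j=2: rhs fails.
  j=3: rhs fails.
  j=4: rhs holds but lhs fails at k=2.
  j=5: rhs fails.
  j=6: rhs fails.
  j=7: rhs holds but lhs fails at k=2.
No witness within the range → none.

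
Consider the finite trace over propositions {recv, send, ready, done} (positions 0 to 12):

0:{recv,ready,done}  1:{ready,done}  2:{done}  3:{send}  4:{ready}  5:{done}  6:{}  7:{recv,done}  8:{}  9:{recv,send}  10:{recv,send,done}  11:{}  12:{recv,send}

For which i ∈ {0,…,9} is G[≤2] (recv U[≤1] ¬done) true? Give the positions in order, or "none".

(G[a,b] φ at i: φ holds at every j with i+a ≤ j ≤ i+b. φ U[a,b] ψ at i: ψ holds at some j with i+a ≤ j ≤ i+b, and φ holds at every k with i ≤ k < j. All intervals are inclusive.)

Evaluate at each i in [0,9]:
  i=0: ✗ (fails at j=0)
  i=1: ✗ (fails at j=1)
  i=2: ✗ (fails at j=2)
  i=3: ✗ (fails at j=5)
  i=4: ✗ (fails at j=5)
  i=5: ✗ (fails at j=5)
  i=6: ✓ (all of [6,8])
  i=7: ✓ (all of [7,9])
  i=8: ✓ (all of [8,10])
  i=9: ✓ (all of [9,11])

6, 7, 8, 9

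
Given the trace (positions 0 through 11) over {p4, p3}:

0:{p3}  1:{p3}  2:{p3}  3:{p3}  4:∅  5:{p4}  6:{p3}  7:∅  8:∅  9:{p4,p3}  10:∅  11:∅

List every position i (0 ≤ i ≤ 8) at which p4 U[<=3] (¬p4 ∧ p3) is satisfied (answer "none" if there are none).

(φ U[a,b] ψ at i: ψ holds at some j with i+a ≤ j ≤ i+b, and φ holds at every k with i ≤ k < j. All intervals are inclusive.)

0, 1, 2, 3, 5, 6

Evaluate at each i in [0,8]:
  i=0: ✓ (rhs at j=0)
  i=1: ✓ (rhs at j=1)
  i=2: ✓ (rhs at j=2)
  i=3: ✓ (rhs at j=3)
  i=4: ✗ (lhs fails at k=4 before rhs at j=6)
  i=5: ✓ (rhs at j=6; lhs holds on [5,5])
  i=6: ✓ (rhs at j=6)
  i=7: ✗ (no rhs in [7,10])
  i=8: ✗ (no rhs in [8,11])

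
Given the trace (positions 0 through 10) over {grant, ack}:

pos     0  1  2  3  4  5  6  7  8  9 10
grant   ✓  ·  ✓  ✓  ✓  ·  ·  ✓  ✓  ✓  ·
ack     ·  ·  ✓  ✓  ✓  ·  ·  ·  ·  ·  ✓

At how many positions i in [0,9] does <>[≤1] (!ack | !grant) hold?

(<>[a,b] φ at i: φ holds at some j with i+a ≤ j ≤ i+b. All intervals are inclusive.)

Evaluate at each i in [0,9]:
  i=0: ✓ (witness j=0)
  i=1: ✓ (witness j=1)
  i=2: ✗ (none in [2,3])
  i=3: ✗ (none in [3,4])
  i=4: ✓ (witness j=5)
  i=5: ✓ (witness j=5)
  i=6: ✓ (witness j=6)
  i=7: ✓ (witness j=7)
  i=8: ✓ (witness j=8)
  i=9: ✓ (witness j=9)
Positions where it holds: {0, 1, 4, 5, 6, 7, 8, 9} → 8.

8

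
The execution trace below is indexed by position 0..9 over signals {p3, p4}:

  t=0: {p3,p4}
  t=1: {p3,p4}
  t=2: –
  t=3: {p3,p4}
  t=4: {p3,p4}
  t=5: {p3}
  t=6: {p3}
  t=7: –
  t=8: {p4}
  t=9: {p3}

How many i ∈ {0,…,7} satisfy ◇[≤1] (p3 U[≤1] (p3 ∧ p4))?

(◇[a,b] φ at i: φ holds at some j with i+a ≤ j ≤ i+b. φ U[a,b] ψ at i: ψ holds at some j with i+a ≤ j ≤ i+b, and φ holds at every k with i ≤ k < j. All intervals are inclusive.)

5

Evaluate at each i in [0,7]:
  i=0: ✓ (witness j=0)
  i=1: ✓ (witness j=1)
  i=2: ✓ (witness j=3)
  i=3: ✓ (witness j=3)
  i=4: ✓ (witness j=4)
  i=5: ✗ (none in [5,6])
  i=6: ✗ (none in [6,7])
  i=7: ✗ (none in [7,8])
Positions where it holds: {0, 1, 2, 3, 4} → 5.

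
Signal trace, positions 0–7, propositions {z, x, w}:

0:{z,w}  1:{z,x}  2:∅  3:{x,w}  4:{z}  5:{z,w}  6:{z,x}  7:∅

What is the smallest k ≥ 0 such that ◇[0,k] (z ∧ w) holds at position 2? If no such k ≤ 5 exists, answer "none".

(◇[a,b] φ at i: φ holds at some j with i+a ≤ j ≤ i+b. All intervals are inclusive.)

3

Scan j = 2,3,… for (z ∧ w):
  j=2: fails
  j=3: fails
  j=4: fails
  j=5: holds
First hit at j=5, so smallest k = 5-2 = 3.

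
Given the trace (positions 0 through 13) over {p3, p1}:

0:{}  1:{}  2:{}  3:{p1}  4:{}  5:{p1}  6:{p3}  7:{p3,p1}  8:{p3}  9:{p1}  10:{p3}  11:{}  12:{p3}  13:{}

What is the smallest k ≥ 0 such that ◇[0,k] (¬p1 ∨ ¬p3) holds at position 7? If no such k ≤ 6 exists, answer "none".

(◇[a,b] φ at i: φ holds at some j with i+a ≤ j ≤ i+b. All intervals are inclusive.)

1

Scan j = 7,8,… for (¬p1 ∨ ¬p3):
  j=7: fails
  j=8: holds
First hit at j=8, so smallest k = 8-7 = 1.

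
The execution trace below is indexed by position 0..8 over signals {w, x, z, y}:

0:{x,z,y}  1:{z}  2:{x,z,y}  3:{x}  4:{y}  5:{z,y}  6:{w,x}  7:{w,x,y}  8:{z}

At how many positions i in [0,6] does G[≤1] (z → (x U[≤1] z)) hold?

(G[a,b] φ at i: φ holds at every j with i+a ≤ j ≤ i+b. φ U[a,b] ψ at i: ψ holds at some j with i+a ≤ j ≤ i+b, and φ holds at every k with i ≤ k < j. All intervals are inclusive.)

Evaluate at each i in [0,6]:
  i=0: ✓ (all of [0,1])
  i=1: ✓ (all of [1,2])
  i=2: ✓ (all of [2,3])
  i=3: ✓ (all of [3,4])
  i=4: ✓ (all of [4,5])
  i=5: ✓ (all of [5,6])
  i=6: ✓ (all of [6,7])
Positions where it holds: {0, 1, 2, 3, 4, 5, 6} → 7.

7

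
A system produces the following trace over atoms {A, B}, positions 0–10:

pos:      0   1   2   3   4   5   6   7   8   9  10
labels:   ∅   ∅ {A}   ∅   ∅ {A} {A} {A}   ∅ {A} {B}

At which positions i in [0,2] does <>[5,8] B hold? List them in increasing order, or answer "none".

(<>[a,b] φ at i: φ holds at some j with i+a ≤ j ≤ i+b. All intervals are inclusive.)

Evaluate at each i in [0,2]:
  i=0: ✗ (none in [5,8])
  i=1: ✗ (none in [6,9])
  i=2: ✓ (witness j=10)

2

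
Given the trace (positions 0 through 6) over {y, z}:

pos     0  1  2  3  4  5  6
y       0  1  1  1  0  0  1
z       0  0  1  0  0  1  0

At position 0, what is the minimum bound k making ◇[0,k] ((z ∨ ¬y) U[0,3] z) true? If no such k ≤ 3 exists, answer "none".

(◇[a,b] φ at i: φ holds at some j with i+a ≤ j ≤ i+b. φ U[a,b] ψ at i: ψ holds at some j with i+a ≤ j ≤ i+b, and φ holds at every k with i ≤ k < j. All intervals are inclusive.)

Scan j = 0,1,… for ((z ∨ ¬y) U[0,3] z):
  j=0: fails
  j=1: fails
  j=2: holds
First hit at j=2, so smallest k = 2-0 = 2.

2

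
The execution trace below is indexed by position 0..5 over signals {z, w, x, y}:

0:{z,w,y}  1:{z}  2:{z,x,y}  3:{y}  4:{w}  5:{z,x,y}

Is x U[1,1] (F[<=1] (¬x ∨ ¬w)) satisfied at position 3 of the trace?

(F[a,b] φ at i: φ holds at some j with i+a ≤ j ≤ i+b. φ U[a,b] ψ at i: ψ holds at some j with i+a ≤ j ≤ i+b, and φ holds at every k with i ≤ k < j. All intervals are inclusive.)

Need some j in [4,4] with F[<=1] (¬x ∨ ¬w), and x at every k in [3,j-1].
  j=4: F[<=1] (¬x ∨ ¬w) holds, but x fails at k=3 → not this j.
No j in the window works → until fails.

False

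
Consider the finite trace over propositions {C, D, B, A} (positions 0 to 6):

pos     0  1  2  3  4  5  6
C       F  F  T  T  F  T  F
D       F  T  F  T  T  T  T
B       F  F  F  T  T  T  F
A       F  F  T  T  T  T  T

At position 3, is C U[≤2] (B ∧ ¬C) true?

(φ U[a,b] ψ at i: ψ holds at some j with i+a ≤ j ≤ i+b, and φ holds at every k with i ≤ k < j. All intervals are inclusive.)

True

Need some j in [3,5] with (B ∧ ¬C), and C at every k in [3,j-1].
  j=3: (B ∧ ¬C) false.
  j=4: (B ∧ ¬C) holds; C holds at every k in [3,3] → satisfied.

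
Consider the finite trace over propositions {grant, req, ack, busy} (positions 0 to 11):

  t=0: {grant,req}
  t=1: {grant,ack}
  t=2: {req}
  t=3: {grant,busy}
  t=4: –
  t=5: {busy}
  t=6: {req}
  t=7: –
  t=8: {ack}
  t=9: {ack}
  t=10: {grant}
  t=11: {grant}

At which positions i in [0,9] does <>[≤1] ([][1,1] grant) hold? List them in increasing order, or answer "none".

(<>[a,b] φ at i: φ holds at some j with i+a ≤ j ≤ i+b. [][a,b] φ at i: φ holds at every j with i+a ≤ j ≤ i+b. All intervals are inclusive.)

0, 1, 2, 8, 9

Evaluate at each i in [0,9]:
  i=0: ✓ (witness j=0)
  i=1: ✓ (witness j=2)
  i=2: ✓ (witness j=2)
  i=3: ✗ (none in [3,4])
  i=4: ✗ (none in [4,5])
  i=5: ✗ (none in [5,6])
  i=6: ✗ (none in [6,7])
  i=7: ✗ (none in [7,8])
  i=8: ✓ (witness j=9)
  i=9: ✓ (witness j=9)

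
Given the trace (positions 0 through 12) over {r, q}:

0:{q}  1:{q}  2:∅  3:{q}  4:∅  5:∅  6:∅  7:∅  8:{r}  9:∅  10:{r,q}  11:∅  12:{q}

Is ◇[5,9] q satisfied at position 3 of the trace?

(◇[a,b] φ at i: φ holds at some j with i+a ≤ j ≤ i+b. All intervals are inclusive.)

Check q at each j in [8,12]:
  j=8: false
  j=9: false
  j=10: true
  j=11: false
  j=12: true
Found at j=10 → formula holds.

Yes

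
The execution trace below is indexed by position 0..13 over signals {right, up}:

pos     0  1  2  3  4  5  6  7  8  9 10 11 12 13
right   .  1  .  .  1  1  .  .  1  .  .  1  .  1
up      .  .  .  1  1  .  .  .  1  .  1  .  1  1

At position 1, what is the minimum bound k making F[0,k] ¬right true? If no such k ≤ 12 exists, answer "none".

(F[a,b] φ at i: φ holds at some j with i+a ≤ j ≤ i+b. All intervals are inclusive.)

Scan j = 1,2,… for ¬right:
  j=1: fails
  j=2: holds
First hit at j=2, so smallest k = 2-1 = 1.

1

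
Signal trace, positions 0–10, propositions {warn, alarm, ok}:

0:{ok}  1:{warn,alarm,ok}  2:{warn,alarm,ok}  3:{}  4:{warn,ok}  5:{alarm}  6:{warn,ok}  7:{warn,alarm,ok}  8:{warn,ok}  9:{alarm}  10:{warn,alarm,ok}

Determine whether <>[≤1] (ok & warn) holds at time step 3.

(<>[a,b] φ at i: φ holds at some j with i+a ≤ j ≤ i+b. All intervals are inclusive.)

Check (ok & warn) at each j in [3,4]:
  j=3: false
  j=4: true
Found at j=4 → formula holds.

True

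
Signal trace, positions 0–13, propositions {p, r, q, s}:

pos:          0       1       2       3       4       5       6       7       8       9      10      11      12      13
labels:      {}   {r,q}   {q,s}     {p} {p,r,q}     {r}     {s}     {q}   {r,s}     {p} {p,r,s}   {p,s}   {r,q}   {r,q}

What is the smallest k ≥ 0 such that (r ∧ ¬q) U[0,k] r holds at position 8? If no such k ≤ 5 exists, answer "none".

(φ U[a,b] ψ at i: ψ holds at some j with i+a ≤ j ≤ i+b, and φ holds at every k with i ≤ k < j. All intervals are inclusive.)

Need earliest j ≥ 8 with r, and (r ∧ ¬q) at every k in [8,j-1].
  j=8: rhs holds (empty prefix). k = 0.

0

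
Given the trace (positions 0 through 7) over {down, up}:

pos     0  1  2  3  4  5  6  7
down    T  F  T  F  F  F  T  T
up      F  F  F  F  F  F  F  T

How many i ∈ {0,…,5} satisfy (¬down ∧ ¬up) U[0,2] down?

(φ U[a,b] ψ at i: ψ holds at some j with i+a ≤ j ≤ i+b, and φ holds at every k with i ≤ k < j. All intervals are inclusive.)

Evaluate at each i in [0,5]:
  i=0: ✓ (rhs at j=0)
  i=1: ✓ (rhs at j=2; lhs holds on [1,1])
  i=2: ✓ (rhs at j=2)
  i=3: ✗ (no rhs in [3,5])
  i=4: ✓ (rhs at j=6; lhs holds on [4,5])
  i=5: ✓ (rhs at j=6; lhs holds on [5,5])
Positions where it holds: {0, 1, 2, 4, 5} → 5.

5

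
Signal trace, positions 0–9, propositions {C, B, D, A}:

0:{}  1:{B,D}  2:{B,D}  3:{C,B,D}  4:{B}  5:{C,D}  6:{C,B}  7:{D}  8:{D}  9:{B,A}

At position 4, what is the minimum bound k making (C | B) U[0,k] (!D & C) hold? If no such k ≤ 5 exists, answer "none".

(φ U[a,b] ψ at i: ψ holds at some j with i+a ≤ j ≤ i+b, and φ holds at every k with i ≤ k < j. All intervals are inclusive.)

Need earliest j ≥ 4 with (!D & C), and (C | B) at every k in [4,j-1].
  j=4: rhs fails.
  j=5: rhs fails.
  j=6: rhs holds; lhs holds on [4,5]. k = 2.

2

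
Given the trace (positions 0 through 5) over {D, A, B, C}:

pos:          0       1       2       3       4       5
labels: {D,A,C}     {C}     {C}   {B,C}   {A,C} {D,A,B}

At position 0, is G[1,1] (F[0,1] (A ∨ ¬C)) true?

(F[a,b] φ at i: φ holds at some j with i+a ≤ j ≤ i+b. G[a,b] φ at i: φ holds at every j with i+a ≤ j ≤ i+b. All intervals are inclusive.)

False

Check F[0,1] (A ∨ ¬C) at every j in [1,1]:
  j=1: fails (none in [1,2])
Fails at j=1 → formula fails.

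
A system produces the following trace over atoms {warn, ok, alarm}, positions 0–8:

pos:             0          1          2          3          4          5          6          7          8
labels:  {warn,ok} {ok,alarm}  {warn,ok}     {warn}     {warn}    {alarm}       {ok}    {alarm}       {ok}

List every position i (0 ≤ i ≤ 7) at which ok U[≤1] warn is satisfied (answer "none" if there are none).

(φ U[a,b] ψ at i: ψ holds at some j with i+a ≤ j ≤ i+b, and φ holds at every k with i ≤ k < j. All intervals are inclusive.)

0, 1, 2, 3, 4

Evaluate at each i in [0,7]:
  i=0: ✓ (rhs at j=0)
  i=1: ✓ (rhs at j=2; lhs holds on [1,1])
  i=2: ✓ (rhs at j=2)
  i=3: ✓ (rhs at j=3)
  i=4: ✓ (rhs at j=4)
  i=5: ✗ (no rhs in [5,6])
  i=6: ✗ (no rhs in [6,7])
  i=7: ✗ (no rhs in [7,8])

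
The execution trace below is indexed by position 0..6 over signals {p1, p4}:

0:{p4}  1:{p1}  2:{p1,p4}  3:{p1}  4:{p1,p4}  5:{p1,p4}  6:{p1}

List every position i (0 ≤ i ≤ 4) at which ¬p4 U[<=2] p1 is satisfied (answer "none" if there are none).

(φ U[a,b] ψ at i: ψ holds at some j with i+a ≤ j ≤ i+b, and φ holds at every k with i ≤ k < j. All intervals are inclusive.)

1, 2, 3, 4

Evaluate at each i in [0,4]:
  i=0: ✗ (lhs fails at k=0 before rhs at j=1)
  i=1: ✓ (rhs at j=1)
  i=2: ✓ (rhs at j=2)
  i=3: ✓ (rhs at j=3)
  i=4: ✓ (rhs at j=4)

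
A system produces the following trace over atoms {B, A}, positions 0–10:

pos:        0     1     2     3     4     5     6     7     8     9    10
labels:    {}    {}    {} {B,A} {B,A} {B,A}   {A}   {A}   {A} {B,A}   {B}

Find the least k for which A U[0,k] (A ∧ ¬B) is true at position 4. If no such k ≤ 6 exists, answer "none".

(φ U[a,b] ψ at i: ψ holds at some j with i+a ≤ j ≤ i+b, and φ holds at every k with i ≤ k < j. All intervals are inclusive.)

2

Need earliest j ≥ 4 with (A ∧ ¬B), and A at every k in [4,j-1].
  j=4: rhs fails.
  j=5: rhs fails.
  j=6: rhs holds; lhs holds on [4,5]. k = 2.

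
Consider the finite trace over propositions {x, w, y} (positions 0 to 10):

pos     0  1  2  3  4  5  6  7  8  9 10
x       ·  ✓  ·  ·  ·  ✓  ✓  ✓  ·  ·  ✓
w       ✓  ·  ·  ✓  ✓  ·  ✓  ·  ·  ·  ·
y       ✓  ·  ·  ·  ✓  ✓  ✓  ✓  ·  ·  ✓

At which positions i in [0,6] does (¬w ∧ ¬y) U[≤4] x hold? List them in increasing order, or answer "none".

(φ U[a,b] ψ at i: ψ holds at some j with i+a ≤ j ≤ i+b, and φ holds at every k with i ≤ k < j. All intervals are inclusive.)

Evaluate at each i in [0,6]:
  i=0: ✗ (lhs fails at k=0 before rhs at j=1)
  i=1: ✓ (rhs at j=1)
  i=2: ✗ (lhs fails at k=3 before rhs at j=5)
  i=3: ✗ (lhs fails at k=3 before rhs at j=5)
  i=4: ✗ (lhs fails at k=4 before rhs at j=5)
  i=5: ✓ (rhs at j=5)
  i=6: ✓ (rhs at j=6)

1, 5, 6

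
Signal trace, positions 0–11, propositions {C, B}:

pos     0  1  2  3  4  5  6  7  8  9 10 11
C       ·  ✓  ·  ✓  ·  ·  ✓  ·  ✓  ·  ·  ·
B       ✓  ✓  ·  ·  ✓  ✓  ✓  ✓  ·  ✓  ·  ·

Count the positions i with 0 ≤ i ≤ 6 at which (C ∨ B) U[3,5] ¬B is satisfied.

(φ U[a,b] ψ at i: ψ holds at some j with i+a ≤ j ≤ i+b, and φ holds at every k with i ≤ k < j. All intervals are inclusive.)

Evaluate at each i in [0,6]:
  i=0: ✗ (lhs fails at k=2 before rhs at j=3)
  i=1: ✗ (no rhs in [4,6])
  i=2: ✗ (no rhs in [5,7])
  i=3: ✓ (rhs at j=8; lhs holds on [3,7])
  i=4: ✓ (rhs at j=8; lhs holds on [4,7])
  i=5: ✓ (rhs at j=8; lhs holds on [5,7])
  i=6: ✓ (rhs at j=10; lhs holds on [6,9])
Positions where it holds: {3, 4, 5, 6} → 4.

4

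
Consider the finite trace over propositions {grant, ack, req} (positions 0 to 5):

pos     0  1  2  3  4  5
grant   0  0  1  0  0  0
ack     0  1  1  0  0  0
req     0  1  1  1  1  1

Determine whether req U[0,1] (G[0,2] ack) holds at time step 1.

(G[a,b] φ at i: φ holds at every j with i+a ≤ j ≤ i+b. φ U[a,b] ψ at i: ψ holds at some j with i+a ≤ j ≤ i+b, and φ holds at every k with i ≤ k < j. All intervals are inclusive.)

No

Need some j in [1,2] with G[0,2] ack, and req at every k in [1,j-1].
  j=1: G[0,2] ack — fails at 3.
  j=2: G[0,2] ack — fails at 3.
No j in the window works → until fails.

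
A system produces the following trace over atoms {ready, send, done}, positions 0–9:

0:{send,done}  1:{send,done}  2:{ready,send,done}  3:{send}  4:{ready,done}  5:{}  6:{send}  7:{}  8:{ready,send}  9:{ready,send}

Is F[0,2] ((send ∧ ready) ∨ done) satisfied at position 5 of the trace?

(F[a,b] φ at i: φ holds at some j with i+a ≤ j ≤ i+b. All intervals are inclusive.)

Check ((send ∧ ready) ∨ done) at each j in [5,7]:
  j=5: false
  j=6: false
  j=7: false
No position in the window satisfies it → formula fails.

Does not hold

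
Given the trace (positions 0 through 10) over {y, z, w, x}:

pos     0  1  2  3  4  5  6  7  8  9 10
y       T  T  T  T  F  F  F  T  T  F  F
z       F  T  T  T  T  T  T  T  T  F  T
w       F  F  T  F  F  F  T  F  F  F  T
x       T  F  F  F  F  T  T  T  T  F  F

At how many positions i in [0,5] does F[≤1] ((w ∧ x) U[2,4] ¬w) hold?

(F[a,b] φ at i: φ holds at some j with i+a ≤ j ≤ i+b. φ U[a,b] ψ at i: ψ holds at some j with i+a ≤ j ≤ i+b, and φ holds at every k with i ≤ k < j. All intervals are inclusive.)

Evaluate at each i in [0,5]:
  i=0: ✗ (none in [0,1])
  i=1: ✗ (none in [1,2])
  i=2: ✗ (none in [2,3])
  i=3: ✗ (none in [3,4])
  i=4: ✗ (none in [4,5])
  i=5: ✗ (none in [5,6])
Positions where it holds: {} → 0.

0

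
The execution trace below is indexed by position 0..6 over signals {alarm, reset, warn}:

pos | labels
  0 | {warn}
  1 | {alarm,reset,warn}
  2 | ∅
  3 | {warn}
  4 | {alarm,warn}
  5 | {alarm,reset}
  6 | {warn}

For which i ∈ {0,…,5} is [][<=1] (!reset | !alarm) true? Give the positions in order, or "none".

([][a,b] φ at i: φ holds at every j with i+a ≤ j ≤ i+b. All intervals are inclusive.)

2, 3

Evaluate at each i in [0,5]:
  i=0: ✗ (fails at j=1)
  i=1: ✗ (fails at j=1)
  i=2: ✓ (all of [2,3])
  i=3: ✓ (all of [3,4])
  i=4: ✗ (fails at j=5)
  i=5: ✗ (fails at j=5)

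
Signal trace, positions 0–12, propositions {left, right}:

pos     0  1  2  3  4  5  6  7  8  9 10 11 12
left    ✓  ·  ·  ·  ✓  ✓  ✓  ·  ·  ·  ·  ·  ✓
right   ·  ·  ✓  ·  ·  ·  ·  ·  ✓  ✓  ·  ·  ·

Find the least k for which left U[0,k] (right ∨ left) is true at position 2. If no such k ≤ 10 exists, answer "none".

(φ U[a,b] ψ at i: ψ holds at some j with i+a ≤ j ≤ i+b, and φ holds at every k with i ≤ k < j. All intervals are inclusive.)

0

Need earliest j ≥ 2 with (right ∨ left), and left at every k in [2,j-1].
  j=2: rhs holds (empty prefix). k = 0.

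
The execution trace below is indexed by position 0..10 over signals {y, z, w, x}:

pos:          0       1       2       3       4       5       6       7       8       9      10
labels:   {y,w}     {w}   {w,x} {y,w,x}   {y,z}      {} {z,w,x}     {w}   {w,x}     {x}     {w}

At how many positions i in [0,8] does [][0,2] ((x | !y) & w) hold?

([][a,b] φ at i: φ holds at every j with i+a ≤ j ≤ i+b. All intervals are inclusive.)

2

Evaluate at each i in [0,8]:
  i=0: ✗ (fails at j=0)
  i=1: ✓ (all of [1,3])
  i=2: ✗ (fails at j=4)
  i=3: ✗ (fails at j=4)
  i=4: ✗ (fails at j=4)
  i=5: ✗ (fails at j=5)
  i=6: ✓ (all of [6,8])
  i=7: ✗ (fails at j=9)
  i=8: ✗ (fails at j=9)
Positions where it holds: {1, 6} → 2.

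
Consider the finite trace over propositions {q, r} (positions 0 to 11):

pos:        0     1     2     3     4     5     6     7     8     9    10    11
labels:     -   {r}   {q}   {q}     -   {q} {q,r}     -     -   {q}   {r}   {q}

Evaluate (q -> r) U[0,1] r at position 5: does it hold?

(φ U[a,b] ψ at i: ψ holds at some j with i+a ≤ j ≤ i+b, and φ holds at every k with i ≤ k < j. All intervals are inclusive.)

Need some j in [5,6] with r, and (q -> r) at every k in [5,j-1].
  j=5: r false.
  j=6: r holds, but (q -> r) fails at k=5 → not this j.
No j in the window works → until fails.

No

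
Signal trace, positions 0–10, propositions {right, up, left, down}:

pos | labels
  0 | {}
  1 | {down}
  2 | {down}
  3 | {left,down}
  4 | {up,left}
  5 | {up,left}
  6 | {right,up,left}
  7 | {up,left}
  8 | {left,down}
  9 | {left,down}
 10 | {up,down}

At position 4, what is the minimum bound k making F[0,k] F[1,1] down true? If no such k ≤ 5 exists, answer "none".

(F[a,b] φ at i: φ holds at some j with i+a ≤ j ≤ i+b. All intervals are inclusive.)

3

Scan j = 4,5,… for F[1,1] down:
  j=4: fails
  j=5: fails
  j=6: fails
  j=7: holds
First hit at j=7, so smallest k = 7-4 = 3.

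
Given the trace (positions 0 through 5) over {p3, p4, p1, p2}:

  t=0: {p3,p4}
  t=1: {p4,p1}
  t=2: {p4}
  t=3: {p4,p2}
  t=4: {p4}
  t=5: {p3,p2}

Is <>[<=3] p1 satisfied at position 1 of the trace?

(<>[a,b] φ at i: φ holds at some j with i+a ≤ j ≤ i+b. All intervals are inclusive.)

Check p1 at each j in [1,4]:
  j=1: true
  j=2: false
  j=3: false
  j=4: false
Found at j=1 → formula holds.

Yes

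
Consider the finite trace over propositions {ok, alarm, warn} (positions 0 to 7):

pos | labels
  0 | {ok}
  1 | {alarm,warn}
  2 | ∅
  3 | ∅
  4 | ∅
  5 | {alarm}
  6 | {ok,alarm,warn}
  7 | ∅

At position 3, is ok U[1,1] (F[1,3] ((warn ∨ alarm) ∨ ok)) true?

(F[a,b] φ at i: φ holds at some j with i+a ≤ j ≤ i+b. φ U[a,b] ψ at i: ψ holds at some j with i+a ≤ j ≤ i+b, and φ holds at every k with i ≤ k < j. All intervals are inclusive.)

False

Need some j in [4,4] with F[1,3] ((warn ∨ alarm) ∨ ok), and ok at every k in [3,j-1].
  j=4: F[1,3] ((warn ∨ alarm) ∨ ok) holds, but ok fails at k=3 → not this j.
No j in the window works → until fails.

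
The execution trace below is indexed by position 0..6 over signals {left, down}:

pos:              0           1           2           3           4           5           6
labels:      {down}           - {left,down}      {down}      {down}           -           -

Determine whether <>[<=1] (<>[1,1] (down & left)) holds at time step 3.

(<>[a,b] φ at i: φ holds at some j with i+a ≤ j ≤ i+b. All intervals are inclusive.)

No

Check <>[1,1] (down & left) at each j in [3,4]:
  j=3: fails (none in [4,4])
  j=4: fails (none in [5,5])
No position in the window satisfies it → formula fails.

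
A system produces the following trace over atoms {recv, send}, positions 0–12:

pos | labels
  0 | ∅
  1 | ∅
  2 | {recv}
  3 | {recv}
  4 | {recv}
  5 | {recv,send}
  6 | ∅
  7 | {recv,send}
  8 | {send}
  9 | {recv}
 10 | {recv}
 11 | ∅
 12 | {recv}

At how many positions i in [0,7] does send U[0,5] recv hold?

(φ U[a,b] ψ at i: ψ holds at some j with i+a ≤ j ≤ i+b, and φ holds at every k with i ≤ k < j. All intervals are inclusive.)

Evaluate at each i in [0,7]:
  i=0: ✗ (lhs fails at k=0 before rhs at j=2)
  i=1: ✗ (lhs fails at k=1 before rhs at j=2)
  i=2: ✓ (rhs at j=2)
  i=3: ✓ (rhs at j=3)
  i=4: ✓ (rhs at j=4)
  i=5: ✓ (rhs at j=5)
  i=6: ✗ (lhs fails at k=6 before rhs at j=7)
  i=7: ✓ (rhs at j=7)
Positions where it holds: {2, 3, 4, 5, 7} → 5.

5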